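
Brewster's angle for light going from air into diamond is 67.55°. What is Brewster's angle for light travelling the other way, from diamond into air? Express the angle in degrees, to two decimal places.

θ_B' ≈ 22.45°

tan θ_B' = n₁/n₂ = 1/tan θ_B, so θ_B' = 90° − θ_B.
θ_B' = 90° − 67.55° = 22.45°.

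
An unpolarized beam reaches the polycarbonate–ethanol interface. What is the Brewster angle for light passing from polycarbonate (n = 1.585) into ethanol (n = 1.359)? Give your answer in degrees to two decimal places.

tan θ_B = n₂/n₁ = 1.359/1.585 = 0.8574. Taking the arctangent, θ_B = 40.61°.

θ_B ≈ 40.61°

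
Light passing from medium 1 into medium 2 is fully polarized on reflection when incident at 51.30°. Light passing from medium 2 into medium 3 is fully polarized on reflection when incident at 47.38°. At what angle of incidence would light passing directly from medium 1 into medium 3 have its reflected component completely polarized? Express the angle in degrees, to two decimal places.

θ_B ≈ 53.60°

Each Brewster angle gives a ratio: n₂/n₁ = tan 51.30° = 1.2482, n₃/n₂ = tan 47.38° = 1.0867.
So n₃/n₁ = (n₂/n₁)(n₃/n₂) = 1.2482 × 1.0867 = 1.3565.
θ_B(1→3) = arctan(1.3565) = 53.60°.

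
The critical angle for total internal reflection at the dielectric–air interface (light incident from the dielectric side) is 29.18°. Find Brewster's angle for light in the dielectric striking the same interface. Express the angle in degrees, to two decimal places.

sin θ_c = n₂/n₁, so n₂/n₁ = sin 29.18° = 0.4876.
Brewster: tan θ_B = n₂/n₁ = 0.4876.
θ_B = arctan(0.4876) = 25.99°.

θ_B ≈ 25.99°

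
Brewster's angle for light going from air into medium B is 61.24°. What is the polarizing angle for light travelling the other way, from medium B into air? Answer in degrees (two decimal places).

The two Brewster angles are complementary: θ_B' = 90° − θ_B = 90° − 61.24° = 28.76°.

θ_B' ≈ 28.76°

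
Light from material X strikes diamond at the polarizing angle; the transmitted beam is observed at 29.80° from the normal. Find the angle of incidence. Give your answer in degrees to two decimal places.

Brewster's condition makes the reflected and refracted beams perpendicular: θ_B + θ_t = 90°.
So θ_B = 90° − θ_t = 90° − 29.80° = 60.20°.

θ_B ≈ 60.20°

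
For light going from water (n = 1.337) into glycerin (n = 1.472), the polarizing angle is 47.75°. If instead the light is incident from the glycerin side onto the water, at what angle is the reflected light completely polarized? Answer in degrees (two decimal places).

The two Brewster angles are complementary: θ_B' = 90° − θ_B = 90° − 47.75° = 42.25°.

θ_B' ≈ 42.25°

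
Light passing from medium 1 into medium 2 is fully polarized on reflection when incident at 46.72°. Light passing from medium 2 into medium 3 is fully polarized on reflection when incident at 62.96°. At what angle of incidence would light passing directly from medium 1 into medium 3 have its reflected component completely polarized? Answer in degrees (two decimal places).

Each Brewster angle gives a ratio: n₂/n₁ = tan 46.72° = 1.0619, n₃/n₂ = tan 62.96° = 1.9592.
So n₃/n₁ = (n₂/n₁)(n₃/n₂) = 1.0619 × 1.9592 = 2.0805.
θ_B(1→3) = arctan(2.0805) = 64.33°.

θ_B ≈ 64.33°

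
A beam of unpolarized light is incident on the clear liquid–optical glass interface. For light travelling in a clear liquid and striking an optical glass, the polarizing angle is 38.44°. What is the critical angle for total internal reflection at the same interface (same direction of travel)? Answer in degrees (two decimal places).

tan θ_B = n₂/n₁ = tan 38.44° = 0.7937.
Total internal reflection: sin θ_c = n₂/n₁ = 0.7937.
θ_c = arcsin(0.7937) = 52.54°.

θ_c ≈ 52.54°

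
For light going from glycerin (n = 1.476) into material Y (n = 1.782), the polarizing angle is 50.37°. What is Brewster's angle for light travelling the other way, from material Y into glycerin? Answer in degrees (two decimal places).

θ_B' ≈ 39.63°

tan θ_B' = n₁/n₂ = 1/tan θ_B, so θ_B' = 90° − θ_B.
θ_B' = 90° − 50.37° = 39.63°.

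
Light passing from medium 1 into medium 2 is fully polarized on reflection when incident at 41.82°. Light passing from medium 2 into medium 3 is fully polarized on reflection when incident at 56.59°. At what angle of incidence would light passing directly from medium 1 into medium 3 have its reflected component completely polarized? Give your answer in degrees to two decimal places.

Each Brewster angle gives a ratio: n₂/n₁ = tan 41.82° = 0.8947, n₃/n₂ = tan 56.59° = 1.5160.
n₃/n₁ = 1.3564. Then tan θ_B(1→3) = n₃/n₁, so θ_B(1→3) = arctan(1.3564) = 53.60°.

θ_B ≈ 53.60°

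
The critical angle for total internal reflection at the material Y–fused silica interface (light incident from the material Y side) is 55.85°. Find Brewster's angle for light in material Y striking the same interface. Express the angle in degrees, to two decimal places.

n₂/n₁ = sin θ_c = sin 55.85° = 0.8276.
tan θ_B equals the same ratio, so θ_B = arctan(0.8276) = 39.61°.

θ_B ≈ 39.61°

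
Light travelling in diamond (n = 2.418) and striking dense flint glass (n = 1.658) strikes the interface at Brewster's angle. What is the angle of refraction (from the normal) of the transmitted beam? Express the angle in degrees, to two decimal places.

θ_t ≈ 55.56°

tan θ_B = n₂/n₁ = 1.658/2.418 = 0.6857, so θ_B = 34.44°.
Since θ_B + θ_t = 90° at Brewster incidence, θ_t = 90° − 34.44° = 55.56°.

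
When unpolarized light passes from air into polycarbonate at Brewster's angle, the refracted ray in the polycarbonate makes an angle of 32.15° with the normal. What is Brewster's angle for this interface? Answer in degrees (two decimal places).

At Brewster's angle the reflected and refracted rays are perpendicular, so θ_B + θ_t = 90°.
θ_B = 90° − 32.15° = 57.85°.

θ_B ≈ 57.85°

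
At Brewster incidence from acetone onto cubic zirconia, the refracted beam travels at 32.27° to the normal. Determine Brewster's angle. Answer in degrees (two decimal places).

θ_B ≈ 57.73°

At Brewster's angle the reflected and refracted rays are perpendicular, so θ_B + θ_t = 90°.
So θ_B = 90° − θ_t = 90° − 32.27° = 57.73°.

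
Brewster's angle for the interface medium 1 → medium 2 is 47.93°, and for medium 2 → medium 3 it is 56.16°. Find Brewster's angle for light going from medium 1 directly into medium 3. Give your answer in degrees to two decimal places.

tan θ_B(1→2) = n₂/n₁ = tan 47.93° = 1.1079.
tan θ_B(2→3) = n₃/n₂ = tan 56.16° = 1.4915.
n₃/n₁ = 1.6524. Then tan θ_B(1→3) = n₃/n₁, so θ_B(1→3) = arctan(1.6524) = 58.82°.

θ_B ≈ 58.82°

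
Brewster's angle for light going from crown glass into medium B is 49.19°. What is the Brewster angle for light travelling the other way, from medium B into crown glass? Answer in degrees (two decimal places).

θ_B' ≈ 40.81°

The two Brewster angles are complementary: θ_B' = 90° − θ_B = 90° − 49.19° = 40.81°.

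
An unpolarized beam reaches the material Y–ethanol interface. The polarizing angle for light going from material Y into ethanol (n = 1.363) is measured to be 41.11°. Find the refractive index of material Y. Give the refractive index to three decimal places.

n ≈ 1.562

At the polarizing angle, tan θ_B = n₂/n₁ with n₁ on the incident side (material Y) and n₂ on the transmitted side (ethanol).
n₁ = n₂ / tan θ_B = 1.363 / tan 41.11° = 1.562.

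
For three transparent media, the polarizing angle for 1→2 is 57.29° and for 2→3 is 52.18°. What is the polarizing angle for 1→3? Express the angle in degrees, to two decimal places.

θ_B ≈ 63.50°

tan θ_B(1→2) = n₂/n₁ = tan 57.29° = 1.5571.
tan θ_B(2→3) = n₃/n₂ = tan 52.18° = 1.2883.
Multiplying, n₃/n₁ = 1.5571 × 1.2883 = 2.0059, and θ_B(1→3) = arctan 2.0059 = 63.50°.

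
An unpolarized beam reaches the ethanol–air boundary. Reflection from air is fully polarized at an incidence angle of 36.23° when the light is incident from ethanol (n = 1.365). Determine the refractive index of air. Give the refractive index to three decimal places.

n ≈ 1.000

Brewster's law: tan θ_B = n₂/n₁ (light incident in ethanol, refracted into air).
n₂ = n₁ tan θ_B = 1.365 × tan 36.23° = 1.000.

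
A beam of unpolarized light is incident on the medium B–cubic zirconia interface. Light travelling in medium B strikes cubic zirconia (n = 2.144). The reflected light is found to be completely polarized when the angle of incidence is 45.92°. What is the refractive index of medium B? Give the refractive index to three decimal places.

Brewster's law: tan θ_B = n₂/n₁ (light incident in medium B, refracted into cubic zirconia).
n₁ = n₂ / tan θ_B = 2.144 / tan 45.92° = 2.076.

n ≈ 2.076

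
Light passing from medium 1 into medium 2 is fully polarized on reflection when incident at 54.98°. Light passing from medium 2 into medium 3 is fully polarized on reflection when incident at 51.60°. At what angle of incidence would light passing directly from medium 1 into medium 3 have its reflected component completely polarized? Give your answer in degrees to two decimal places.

Each Brewster angle gives a ratio: n₂/n₁ = tan 54.98° = 1.4271, n₃/n₂ = tan 51.60° = 1.2617.
So n₃/n₁ = (n₂/n₁)(n₃/n₂) = 1.4271 × 1.2617 = 1.8005.
θ_B(1→3) = arctan(1.8005) = 60.95°.

θ_B ≈ 60.95°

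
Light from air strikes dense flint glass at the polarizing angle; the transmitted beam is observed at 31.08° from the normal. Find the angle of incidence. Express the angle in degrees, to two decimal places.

θ_B ≈ 58.92°

At Brewster's angle the reflected and refracted rays are perpendicular, so θ_B + θ_t = 90°.
θ_B = 90° − 31.08° = 58.92°.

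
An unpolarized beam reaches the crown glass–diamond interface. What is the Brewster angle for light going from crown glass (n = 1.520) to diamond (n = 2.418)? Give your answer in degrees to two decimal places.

θ_B ≈ 57.85°

tan θ_B = n₂/n₁ = 2.418/1.520 = 1.5908. Taking the arctangent, θ_B = 57.85°.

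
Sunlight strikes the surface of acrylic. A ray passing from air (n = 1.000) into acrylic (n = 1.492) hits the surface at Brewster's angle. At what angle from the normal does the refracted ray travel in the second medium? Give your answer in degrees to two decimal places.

θ_t ≈ 33.83°

tan θ_B = n₂/n₁ = 1.492/1.000 = 1.4920, so θ_B = 56.17°.
At Brewster's angle the reflected and refracted rays are perpendicular, so θ_t = 90° − θ_B = 90° − 56.17° = 33.83°.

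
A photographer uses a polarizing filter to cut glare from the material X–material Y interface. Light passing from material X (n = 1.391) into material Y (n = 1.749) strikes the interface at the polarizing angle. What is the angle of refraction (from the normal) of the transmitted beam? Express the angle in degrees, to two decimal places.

θ_t ≈ 38.50°

tan θ_B = n₂/n₁ = 1.749/1.391 = 1.2574, so θ_B = 51.50°.
Since θ_B + θ_t = 90° at Brewster incidence, θ_t = 90° − 51.50° = 38.50°.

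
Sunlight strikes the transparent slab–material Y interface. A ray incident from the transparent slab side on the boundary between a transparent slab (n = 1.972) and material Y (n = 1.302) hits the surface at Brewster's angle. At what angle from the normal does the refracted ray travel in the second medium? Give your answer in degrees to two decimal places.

tan θ_B = n₂/n₁ = 1.302/1.972 = 0.6602, so θ_B = 33.43°.
Since θ_B + θ_t = 90° at Brewster incidence, θ_t = 90° − 33.43° = 56.57°.

θ_t ≈ 56.57°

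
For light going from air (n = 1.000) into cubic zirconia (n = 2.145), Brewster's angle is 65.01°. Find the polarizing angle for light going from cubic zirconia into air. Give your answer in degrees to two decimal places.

θ_B' ≈ 24.99°

The two Brewster angles are complementary: θ_B' = 90° − θ_B = 90° − 65.01° = 24.99°.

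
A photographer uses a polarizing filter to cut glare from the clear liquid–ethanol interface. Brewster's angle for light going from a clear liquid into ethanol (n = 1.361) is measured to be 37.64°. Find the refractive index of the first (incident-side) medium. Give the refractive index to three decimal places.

n ≈ 1.765

Brewster's law: tan θ_B = n₂/n₁ (light incident in a clear liquid, refracted into ethanol).
n₁ = n₂ / tan θ_B = 1.361 / tan 37.64° = 1.765.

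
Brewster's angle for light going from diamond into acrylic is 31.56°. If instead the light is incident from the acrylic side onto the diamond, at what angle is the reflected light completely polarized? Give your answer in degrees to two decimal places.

tan θ_B' = n₁/n₂ = 1/tan θ_B, so θ_B' = 90° − θ_B.
θ_B' = 90° − 31.56° = 58.44°.

θ_B' ≈ 58.44°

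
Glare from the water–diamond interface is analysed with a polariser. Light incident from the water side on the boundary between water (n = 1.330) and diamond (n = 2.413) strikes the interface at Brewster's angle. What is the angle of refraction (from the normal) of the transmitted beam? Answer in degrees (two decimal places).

θ_t ≈ 28.86°

First find Brewster's angle: tan θ_B = 2.413/1.330 = 1.8143, giving θ_B = 61.14°.
At Brewster's angle the reflected and refracted rays are perpendicular, so θ_t = 90° − θ_B = 90° − 61.14° = 28.86°.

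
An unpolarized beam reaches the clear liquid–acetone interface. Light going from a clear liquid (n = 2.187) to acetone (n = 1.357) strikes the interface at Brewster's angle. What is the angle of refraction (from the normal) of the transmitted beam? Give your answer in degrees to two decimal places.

θ_B = arctan(n₂/n₁) = arctan(1.357/2.187) = 31.82°.
The refracted ray is perpendicular to the reflected ray, so θ_t = 90° − θ_B = 58.18°.

θ_t ≈ 58.18°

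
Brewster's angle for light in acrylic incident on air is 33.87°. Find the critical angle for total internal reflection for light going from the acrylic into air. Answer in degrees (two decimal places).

θ_c ≈ 42.16°

tan θ_B = n₂/n₁ = tan 33.87° = 0.6712.
Total internal reflection: sin θ_c = n₂/n₁ = 0.6712.
θ_c = arcsin(0.6712) = 42.16°.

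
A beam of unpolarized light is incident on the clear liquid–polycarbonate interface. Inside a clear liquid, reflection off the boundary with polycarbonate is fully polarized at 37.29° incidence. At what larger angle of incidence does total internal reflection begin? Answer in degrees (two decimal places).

tan θ_B = n₂/n₁ = tan 37.29° = 0.7615.
Total internal reflection: sin θ_c = n₂/n₁ = 0.7615.
θ_c = arcsin(0.7615) = 49.60°.

θ_c ≈ 49.60°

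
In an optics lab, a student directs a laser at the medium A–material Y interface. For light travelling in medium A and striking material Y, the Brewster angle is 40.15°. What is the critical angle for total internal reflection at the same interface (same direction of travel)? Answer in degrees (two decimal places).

θ_c ≈ 57.52°

tan θ_B = n₂/n₁ = tan 40.15° = 0.8436.
Total internal reflection: sin θ_c = n₂/n₁ = 0.8436.
θ_c = arcsin(0.8436) = 57.52°.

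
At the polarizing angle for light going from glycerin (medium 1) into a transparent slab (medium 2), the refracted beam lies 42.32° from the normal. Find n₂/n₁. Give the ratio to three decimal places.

At Brewster incidence θ_B = 90° − θ_t = 90° − 42.32° = 47.68°.
tan θ_B = n₂/n₁, so n₂/n₁ = tan 47.68° = 1.098.

n₂/n₁ ≈ 1.098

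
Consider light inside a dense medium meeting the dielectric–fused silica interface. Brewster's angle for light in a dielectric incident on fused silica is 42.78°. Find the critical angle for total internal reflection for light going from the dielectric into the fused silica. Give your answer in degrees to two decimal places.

From Brewster, n₂/n₁ = tan θ_B = tan 42.78° = 0.9254.
Then sin θ_c = n₂/n₁ = 0.9254, so θ_c = arcsin 0.9254 = 67.72°.

θ_c ≈ 67.72°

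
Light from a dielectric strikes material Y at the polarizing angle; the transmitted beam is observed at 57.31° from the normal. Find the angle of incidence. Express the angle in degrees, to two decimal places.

At Brewster's angle the reflected and refracted rays are perpendicular, so θ_B + θ_t = 90°.
θ_B = 90° − 57.31° = 32.69°.

θ_B ≈ 32.69°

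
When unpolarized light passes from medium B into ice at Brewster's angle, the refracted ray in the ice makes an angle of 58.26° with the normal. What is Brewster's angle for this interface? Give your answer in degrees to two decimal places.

At Brewster's angle the reflected and refracted rays are perpendicular, so θ_B + θ_t = 90°.
θ_B = 90° − 58.26° = 31.74°.

θ_B ≈ 31.74°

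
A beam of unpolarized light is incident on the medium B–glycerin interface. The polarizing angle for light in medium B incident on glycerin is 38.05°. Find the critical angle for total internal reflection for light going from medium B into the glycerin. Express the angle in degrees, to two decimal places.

θ_c ≈ 51.51°

n₂/n₁ = tan 38.05° = 0.7827; the critical angle satisfies sin θ_c = n₂/n₁.
θ_c = arcsin(0.7827) = 51.51°.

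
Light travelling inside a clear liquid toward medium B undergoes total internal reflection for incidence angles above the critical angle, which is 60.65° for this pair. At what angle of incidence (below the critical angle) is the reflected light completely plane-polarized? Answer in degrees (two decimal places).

At the critical angle sin θ_c = n₂/n₁, giving n₂/n₁ = sin 60.65° = 0.8716.
Then tan θ_B = n₂/n₁ = 0.8716, so θ_B = arctan 0.8716 = 41.08°.

θ_B ≈ 41.08°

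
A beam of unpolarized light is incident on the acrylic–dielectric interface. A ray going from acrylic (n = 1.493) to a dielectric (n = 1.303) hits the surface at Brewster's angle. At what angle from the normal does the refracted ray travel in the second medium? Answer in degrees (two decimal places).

θ_t ≈ 48.89°

First find Brewster's angle: tan θ_B = 1.303/1.493 = 0.8727, giving θ_B = 41.11°.
Since θ_B + θ_t = 90° at Brewster incidence, θ_t = 90° − 41.11° = 48.89°.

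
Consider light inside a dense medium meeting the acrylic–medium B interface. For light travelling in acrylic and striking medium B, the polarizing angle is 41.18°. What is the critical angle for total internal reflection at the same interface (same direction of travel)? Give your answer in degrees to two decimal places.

θ_c ≈ 61.02°

From Brewster, n₂/n₁ = tan θ_B = tan 41.18° = 0.8748.
Then sin θ_c = n₂/n₁ = 0.8748, so θ_c = arcsin 0.8748 = 61.02°.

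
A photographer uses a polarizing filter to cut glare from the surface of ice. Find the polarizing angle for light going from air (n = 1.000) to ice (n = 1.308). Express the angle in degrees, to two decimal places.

θ_B ≈ 52.60°

tan θ_B = n₂/n₁ = 1.308/1.000 = 1.3080.
θ_B = arctan(1.3080) = 52.60°.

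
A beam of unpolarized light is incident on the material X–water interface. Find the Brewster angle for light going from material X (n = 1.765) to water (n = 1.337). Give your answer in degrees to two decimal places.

Here n₂/n₁ = 1.337/1.765 = 0.7575, and Brewster's law gives tan θ_B = n₂/n₁.
So θ_B = arctan 0.7575 = 37.14°.

θ_B ≈ 37.14°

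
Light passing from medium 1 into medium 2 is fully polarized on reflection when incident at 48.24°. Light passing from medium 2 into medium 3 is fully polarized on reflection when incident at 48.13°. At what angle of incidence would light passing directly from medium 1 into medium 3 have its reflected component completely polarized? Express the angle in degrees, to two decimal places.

θ_B ≈ 51.33°

Each Brewster angle gives a ratio: n₂/n₁ = tan 48.24° = 1.1200, n₃/n₂ = tan 48.13° = 1.1157.
Multiplying, n₃/n₁ = 1.1200 × 1.1157 = 1.2496, and θ_B(1→3) = arctan 1.2496 = 51.33°.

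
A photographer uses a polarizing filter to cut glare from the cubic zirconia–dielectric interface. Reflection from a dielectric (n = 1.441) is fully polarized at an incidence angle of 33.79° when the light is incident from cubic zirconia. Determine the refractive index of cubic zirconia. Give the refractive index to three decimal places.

At Brewster's angle, tan θ_B = n₂/n₁ with n₁ on the incident side (cubic zirconia) and n₂ on the transmitted side (a dielectric).
n₁ = n₂ / tan θ_B = 1.441 / tan 33.79° = 2.153.

n ≈ 2.153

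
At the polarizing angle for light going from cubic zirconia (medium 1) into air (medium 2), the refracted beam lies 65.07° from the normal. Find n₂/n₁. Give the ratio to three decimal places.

n₂/n₁ ≈ 0.465

At Brewster incidence θ_B = 90° − θ_t = 90° − 65.07° = 24.93°.
tan θ_B = n₂/n₁, so n₂/n₁ = tan 24.93° = 0.465.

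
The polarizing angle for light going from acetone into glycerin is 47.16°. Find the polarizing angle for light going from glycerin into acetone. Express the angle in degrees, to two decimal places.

θ_B' ≈ 42.84°

tan θ_B' = n₁/n₂ = 1/tan θ_B, so θ_B' = 90° − θ_B.
θ_B' = 90° − 47.16° = 42.84°.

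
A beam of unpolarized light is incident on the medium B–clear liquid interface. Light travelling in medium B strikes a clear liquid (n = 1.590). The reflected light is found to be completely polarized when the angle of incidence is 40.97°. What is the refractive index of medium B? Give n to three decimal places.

Brewster's law: tan θ_B = n₂/n₁ (light incident in medium B, refracted into a clear liquid).
n₁ = n₂ / tan θ_B = 1.590 / tan 40.97° = 1.831.

n ≈ 1.831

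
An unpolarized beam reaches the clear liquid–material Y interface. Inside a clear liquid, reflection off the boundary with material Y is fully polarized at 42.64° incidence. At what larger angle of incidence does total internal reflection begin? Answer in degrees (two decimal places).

θ_c ≈ 67.05°

n₂/n₁ = tan 42.64° = 0.9208; the critical angle satisfies sin θ_c = n₂/n₁.
θ_c = arcsin(0.9208) = 67.05°.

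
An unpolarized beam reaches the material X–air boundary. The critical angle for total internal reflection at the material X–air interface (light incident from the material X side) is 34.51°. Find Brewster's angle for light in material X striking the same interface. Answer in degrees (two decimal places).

At the critical angle sin θ_c = n₂/n₁, giving n₂/n₁ = sin 34.51° = 0.5666.
Then tan θ_B = n₂/n₁ = 0.5666, so θ_B = arctan 0.5666 = 29.53°.

θ_B ≈ 29.53°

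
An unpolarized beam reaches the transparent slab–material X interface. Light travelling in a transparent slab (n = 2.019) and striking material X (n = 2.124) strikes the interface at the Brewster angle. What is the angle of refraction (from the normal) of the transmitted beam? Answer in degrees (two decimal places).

θ_t ≈ 43.55°

tan θ_B = n₂/n₁ = 2.124/2.019 = 1.0520, so θ_B = 46.45°.
Since θ_B + θ_t = 90° at Brewster incidence, θ_t = 90° − 46.45° = 43.55°.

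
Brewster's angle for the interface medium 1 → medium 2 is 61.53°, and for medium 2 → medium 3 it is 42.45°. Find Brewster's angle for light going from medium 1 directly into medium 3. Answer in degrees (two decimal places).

Each Brewster angle gives a ratio: n₂/n₁ = tan 61.53° = 1.8441, n₃/n₂ = tan 42.45° = 0.9147.
Multiplying, n₃/n₁ = 1.8441 × 0.9147 = 1.6868, and θ_B(1→3) = arctan 1.6868 = 59.34°.

θ_B ≈ 59.34°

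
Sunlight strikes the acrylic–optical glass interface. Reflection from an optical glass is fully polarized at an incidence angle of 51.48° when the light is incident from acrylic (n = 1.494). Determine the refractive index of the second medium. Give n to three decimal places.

n ≈ 1.877

At the Brewster angle, tan θ_B = n₂/n₁ with n₁ on the incident side (acrylic) and n₂ on the transmitted side (an optical glass).
n₂ = n₁ tan θ_B = 1.494 × tan 51.48° = 1.877.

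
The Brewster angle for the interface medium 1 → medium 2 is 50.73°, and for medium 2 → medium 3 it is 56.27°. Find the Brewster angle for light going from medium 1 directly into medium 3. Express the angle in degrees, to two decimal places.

θ_B ≈ 61.37°

tan θ_B(1→2) = n₂/n₁ = tan 50.73° = 1.2231.
tan θ_B(2→3) = n₃/n₂ = tan 56.27° = 1.4977.
So n₃/n₁ = (n₂/n₁)(n₃/n₂) = 1.2231 × 1.4977 = 1.8318.
θ_B(1→3) = arctan(1.8318) = 61.37°.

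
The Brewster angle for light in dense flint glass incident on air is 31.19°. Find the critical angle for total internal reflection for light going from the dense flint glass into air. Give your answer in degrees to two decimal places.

From Brewster, n₂/n₁ = tan θ_B = tan 31.19° = 0.6054.
Then sin θ_c = n₂/n₁ = 0.6054, so θ_c = arcsin 0.6054 = 37.26°.

θ_c ≈ 37.26°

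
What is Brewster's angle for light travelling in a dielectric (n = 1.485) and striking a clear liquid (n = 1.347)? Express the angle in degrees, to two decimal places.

θ_B ≈ 42.21°

Here n₂/n₁ = 1.347/1.485 = 0.9071, and Brewster's law gives tan θ_B = n₂/n₁.
So θ_B = arctan 0.9071 = 42.21°.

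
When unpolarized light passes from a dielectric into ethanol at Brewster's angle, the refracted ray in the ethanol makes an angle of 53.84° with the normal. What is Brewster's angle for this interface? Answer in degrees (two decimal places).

At Brewster's angle the reflected and refracted rays are perpendicular, so θ_B + θ_t = 90°.
θ_B = 90° − 53.84° = 36.16°.

θ_B ≈ 36.16°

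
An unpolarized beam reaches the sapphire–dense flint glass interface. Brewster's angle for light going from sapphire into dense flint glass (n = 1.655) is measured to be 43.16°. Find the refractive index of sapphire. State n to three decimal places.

At Brewster's angle, tan θ_B = n₂/n₁ with n₁ on the incident side (sapphire) and n₂ on the transmitted side (dense flint glass).
n₁ = n₂ / tan θ_B = 1.655 / tan 43.16° = 1.765.

n ≈ 1.765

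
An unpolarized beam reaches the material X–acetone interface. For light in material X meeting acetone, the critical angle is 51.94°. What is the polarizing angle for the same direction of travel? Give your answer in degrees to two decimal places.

n₂/n₁ = sin θ_c = sin 51.94° = 0.7874.
tan θ_B equals the same ratio, so θ_B = arctan(0.7874) = 38.22°.

θ_B ≈ 38.22°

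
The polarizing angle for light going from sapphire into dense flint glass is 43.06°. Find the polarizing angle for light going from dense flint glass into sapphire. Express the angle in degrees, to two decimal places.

θ_B' ≈ 46.94°

The two Brewster angles are complementary: θ_B' = 90° − θ_B = 90° − 43.06° = 46.94°.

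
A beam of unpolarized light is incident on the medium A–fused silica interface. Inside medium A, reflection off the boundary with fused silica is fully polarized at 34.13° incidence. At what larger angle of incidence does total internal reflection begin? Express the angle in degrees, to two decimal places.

n₂/n₁ = tan 34.13° = 0.6778; the critical angle satisfies sin θ_c = n₂/n₁.
θ_c = arcsin(0.6778) = 42.67°.

θ_c ≈ 42.67°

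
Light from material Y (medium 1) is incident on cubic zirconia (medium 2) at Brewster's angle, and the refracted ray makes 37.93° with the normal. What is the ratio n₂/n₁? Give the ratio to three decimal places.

θ_B + θ_t = 90°, so θ_B = 90° − 37.93° = 52.07°.
Then n₂/n₁ = tan θ_B = tan 52.07° = 1.283.

n₂/n₁ ≈ 1.283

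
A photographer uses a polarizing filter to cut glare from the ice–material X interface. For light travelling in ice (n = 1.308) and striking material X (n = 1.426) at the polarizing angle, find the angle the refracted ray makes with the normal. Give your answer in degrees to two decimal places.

θ_t ≈ 42.53°

tan θ_B = n₂/n₁ = 1.426/1.308 = 1.0902, so θ_B = 47.47°.
Since θ_B + θ_t = 90° at Brewster incidence, θ_t = 90° − 47.47° = 42.53°.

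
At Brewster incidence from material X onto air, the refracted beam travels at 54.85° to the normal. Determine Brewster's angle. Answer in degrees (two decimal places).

θ_B ≈ 35.15°

Since the reflected and refracted rays are at right angles at the polarizing angle, θ_B + θ_t = 90°.
So θ_B = 90° − θ_t = 90° − 54.85° = 35.15°.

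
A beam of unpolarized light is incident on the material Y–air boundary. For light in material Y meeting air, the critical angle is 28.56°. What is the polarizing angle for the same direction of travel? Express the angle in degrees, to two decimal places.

sin θ_c = n₂/n₁, so n₂/n₁ = sin 28.56° = 0.4781.
Brewster: tan θ_B = n₂/n₁ = 0.4781.
θ_B = arctan(0.4781) = 25.55°.

θ_B ≈ 25.55°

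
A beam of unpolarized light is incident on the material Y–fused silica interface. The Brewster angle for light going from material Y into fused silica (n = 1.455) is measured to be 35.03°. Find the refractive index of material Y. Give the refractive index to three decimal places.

At the Brewster angle, tan θ_B = n₂/n₁ with n₁ on the incident side (material Y) and n₂ on the transmitted side (fused silica).
n₁ = n₂ / tan θ_B = 1.455 / tan 35.03° = 2.076.

n ≈ 2.076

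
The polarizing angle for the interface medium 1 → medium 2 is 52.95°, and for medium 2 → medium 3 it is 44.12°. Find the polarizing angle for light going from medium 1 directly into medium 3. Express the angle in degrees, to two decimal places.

θ_B ≈ 52.10°

Each Brewster angle gives a ratio: n₂/n₁ = tan 52.95° = 1.3246, n₃/n₂ = tan 44.12° = 0.9697.
So n₃/n₁ = (n₂/n₁)(n₃/n₂) = 1.3246 × 0.9697 = 1.2846.
θ_B(1→3) = arctan(1.2846) = 52.10°.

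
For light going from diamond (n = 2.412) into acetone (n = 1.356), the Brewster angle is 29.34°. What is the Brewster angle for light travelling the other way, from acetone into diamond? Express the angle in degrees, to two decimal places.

θ_B' ≈ 60.66°

Reversing the direction swaps n₁ and n₂, so tan θ_B' = 1/tan θ_B and θ_B' = 90° − θ_B.
Hence θ_B' = 90° − 29.34° = 60.66°.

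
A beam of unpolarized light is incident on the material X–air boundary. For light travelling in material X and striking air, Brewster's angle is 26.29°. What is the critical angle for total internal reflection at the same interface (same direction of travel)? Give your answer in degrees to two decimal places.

θ_c ≈ 29.60°

tan θ_B = n₂/n₁ = tan 26.29° = 0.4940.
Total internal reflection: sin θ_c = n₂/n₁ = 0.4940.
θ_c = arcsin(0.4940) = 29.60°.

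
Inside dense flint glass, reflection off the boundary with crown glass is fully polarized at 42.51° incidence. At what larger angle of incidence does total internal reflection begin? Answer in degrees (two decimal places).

θ_c ≈ 66.44°

From Brewster, n₂/n₁ = tan θ_B = tan 42.51° = 0.9167.
Then sin θ_c = n₂/n₁ = 0.9167, so θ_c = arcsin 0.9167 = 66.44°.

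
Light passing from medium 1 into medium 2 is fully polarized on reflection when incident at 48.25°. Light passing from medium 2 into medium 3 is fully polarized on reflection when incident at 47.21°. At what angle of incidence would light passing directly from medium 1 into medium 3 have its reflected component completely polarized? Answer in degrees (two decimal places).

θ_B ≈ 50.44°

Each Brewster angle gives a ratio: n₂/n₁ = tan 48.25° = 1.1204, n₃/n₂ = tan 47.21° = 1.0803.
Multiplying, n₃/n₁ = 1.1204 × 1.0803 = 1.2104, and θ_B(1→3) = arctan 1.2104 = 50.44°.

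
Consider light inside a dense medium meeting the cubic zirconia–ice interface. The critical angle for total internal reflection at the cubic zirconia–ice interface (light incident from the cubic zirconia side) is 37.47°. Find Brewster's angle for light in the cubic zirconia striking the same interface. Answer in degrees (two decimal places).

n₂/n₁ = sin θ_c = sin 37.47° = 0.6083.
tan θ_B equals the same ratio, so θ_B = arctan(0.6083) = 31.31°.

θ_B ≈ 31.31°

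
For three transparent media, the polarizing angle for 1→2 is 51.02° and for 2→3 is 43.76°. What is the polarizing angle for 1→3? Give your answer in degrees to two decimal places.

tan θ_B(1→2) = n₂/n₁ = tan 51.02° = 1.2358.
tan θ_B(2→3) = n₃/n₂ = tan 43.76° = 0.9576.
Multiplying, n₃/n₁ = 1.2358 × 0.9576 = 1.1834, and θ_B(1→3) = arctan 1.1834 = 49.80°.

θ_B ≈ 49.80°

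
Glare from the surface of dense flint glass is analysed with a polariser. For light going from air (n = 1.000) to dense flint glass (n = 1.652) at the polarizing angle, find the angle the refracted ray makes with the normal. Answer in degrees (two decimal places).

θ_t ≈ 31.19°

tan θ_B = n₂/n₁ = 1.652/1.000 = 1.6520, so θ_B = 58.81°.
The refracted ray is perpendicular to the reflected ray, so θ_t = 90° − θ_B = 31.19°.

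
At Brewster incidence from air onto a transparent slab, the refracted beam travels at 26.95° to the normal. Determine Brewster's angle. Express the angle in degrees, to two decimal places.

θ_B ≈ 63.05°

Brewster's condition makes the reflected and refracted beams perpendicular: θ_B + θ_t = 90°.
So θ_B = 90° − θ_t = 90° − 26.95° = 63.05°.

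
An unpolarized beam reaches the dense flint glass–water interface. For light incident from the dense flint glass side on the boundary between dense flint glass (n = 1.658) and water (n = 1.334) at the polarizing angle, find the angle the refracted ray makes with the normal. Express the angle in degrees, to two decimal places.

θ_t ≈ 51.18°

θ_B = arctan(n₂/n₁) = arctan(1.334/1.658) = 38.82°.
The refracted ray is perpendicular to the reflected ray, so θ_t = 90° − θ_B = 51.18°.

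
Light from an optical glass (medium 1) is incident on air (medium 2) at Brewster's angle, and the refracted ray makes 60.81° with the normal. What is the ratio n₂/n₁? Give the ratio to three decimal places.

θ_B + θ_t = 90°, so θ_B = 90° − 60.81° = 29.19°.
tan θ_B = n₂/n₁, so n₂/n₁ = tan 29.19° = 0.559.

n₂/n₁ ≈ 0.559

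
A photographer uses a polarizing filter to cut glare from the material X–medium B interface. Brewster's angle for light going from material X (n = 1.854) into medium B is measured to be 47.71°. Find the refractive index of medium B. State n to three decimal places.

n ≈ 2.038

Full polarization of the reflected beam means tan θ_B = n₂/n₁, where n₁ is the incident medium (material X).
n₂ = n₁ tan θ_B = 1.854 × tan 47.71° = 2.038.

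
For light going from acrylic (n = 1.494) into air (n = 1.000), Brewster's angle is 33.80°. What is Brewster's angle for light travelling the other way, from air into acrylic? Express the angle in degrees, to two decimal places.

θ_B' ≈ 56.20°

tan θ_B' = n₁/n₂ = 1/tan θ_B, so θ_B' = 90° − θ_B.
θ_B' = 90° − 33.80° = 56.20°.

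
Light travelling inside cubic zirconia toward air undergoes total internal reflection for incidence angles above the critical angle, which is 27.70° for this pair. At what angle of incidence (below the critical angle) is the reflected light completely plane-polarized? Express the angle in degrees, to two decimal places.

θ_B ≈ 24.93°

At the critical angle sin θ_c = n₂/n₁, giving n₂/n₁ = sin 27.70° = 0.4648.
Then tan θ_B = n₂/n₁ = 0.4648, so θ_B = arctan 0.4648 = 24.93°.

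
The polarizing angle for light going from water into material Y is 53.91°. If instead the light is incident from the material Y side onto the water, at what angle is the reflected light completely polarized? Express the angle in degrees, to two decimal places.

Reversing the direction swaps n₁ and n₂, so tan θ_B' = 1/tan θ_B and θ_B' = 90° − θ_B.
Hence θ_B' = 90° − 53.91° = 36.09°.

θ_B' ≈ 36.09°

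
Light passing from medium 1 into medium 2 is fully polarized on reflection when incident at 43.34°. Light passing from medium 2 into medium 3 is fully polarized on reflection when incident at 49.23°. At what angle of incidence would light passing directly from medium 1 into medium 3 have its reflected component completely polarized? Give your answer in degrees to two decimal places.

θ_B ≈ 47.58°

tan θ_B(1→2) = n₂/n₁ = tan 43.34° = 0.9437.
tan θ_B(2→3) = n₃/n₂ = tan 49.23° = 1.1597.
Multiplying, n₃/n₁ = 0.9437 × 1.1597 = 1.0944, and θ_B(1→3) = arctan 1.0944 = 47.58°.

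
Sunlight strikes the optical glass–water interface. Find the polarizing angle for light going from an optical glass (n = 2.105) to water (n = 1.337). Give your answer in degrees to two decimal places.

tan θ_B = n₂/n₁ = 1.337/2.105 = 0.6352. Taking the arctangent, θ_B = 32.42°.

θ_B ≈ 32.42°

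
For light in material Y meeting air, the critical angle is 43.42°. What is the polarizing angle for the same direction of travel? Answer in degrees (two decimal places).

θ_B ≈ 34.50°

n₂/n₁ = sin θ_c = sin 43.42° = 0.6873.
tan θ_B equals the same ratio, so θ_B = arctan(0.6873) = 34.50°.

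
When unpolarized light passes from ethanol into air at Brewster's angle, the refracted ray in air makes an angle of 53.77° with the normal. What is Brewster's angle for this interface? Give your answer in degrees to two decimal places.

θ_B ≈ 36.23°

Brewster's condition makes the reflected and refracted beams perpendicular: θ_B + θ_t = 90°.
So θ_B = 90° − θ_t = 90° − 53.77° = 36.23°.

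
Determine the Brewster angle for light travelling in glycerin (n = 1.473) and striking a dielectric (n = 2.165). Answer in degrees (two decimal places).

θ_B ≈ 55.77°

Brewster's condition: tan θ_B = n₂/n₁ = 2.165/1.473 = 1.4698.
θ_B = arctan(1.4698) = 55.77°.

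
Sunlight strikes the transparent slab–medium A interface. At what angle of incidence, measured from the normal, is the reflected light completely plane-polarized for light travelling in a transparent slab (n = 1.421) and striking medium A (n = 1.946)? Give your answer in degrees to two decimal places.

The reflected p-component vanishes when tan θ_B = n₂/n₁.
Here n₂/n₁ = 1.946/1.421 = 1.3695, and Brewster's law gives tan θ_B = n₂/n₁.
So θ_B = arctan 1.3695 = 53.86°.

θ_B ≈ 53.86°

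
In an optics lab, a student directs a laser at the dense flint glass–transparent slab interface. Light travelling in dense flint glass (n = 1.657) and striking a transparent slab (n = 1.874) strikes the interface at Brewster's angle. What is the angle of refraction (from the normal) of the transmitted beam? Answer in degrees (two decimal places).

θ_B = arctan(n₂/n₁) = arctan(1.874/1.657) = 48.52°.
At Brewster's angle the reflected and refracted rays are perpendicular, so θ_t = 90° − θ_B = 90° − 48.52° = 41.48°.

θ_t ≈ 41.48°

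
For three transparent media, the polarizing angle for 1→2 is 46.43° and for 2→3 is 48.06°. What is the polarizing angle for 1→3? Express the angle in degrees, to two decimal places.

θ_B ≈ 49.48°

Each Brewster angle gives a ratio: n₂/n₁ = tan 46.43° = 1.0512, n₃/n₂ = tan 48.06° = 1.1130.
So n₃/n₁ = (n₂/n₁)(n₃/n₂) = 1.0512 × 1.1130 = 1.1699.
θ_B(1→3) = arctan(1.1699) = 49.48°.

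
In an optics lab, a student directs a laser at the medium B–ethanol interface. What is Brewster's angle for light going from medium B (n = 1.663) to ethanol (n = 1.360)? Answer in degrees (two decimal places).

θ_B ≈ 39.28°

tan θ_B = n₂/n₁ = 1.360/1.663 = 0.8178.
So θ_B = arctan 0.8178 = 39.28°.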